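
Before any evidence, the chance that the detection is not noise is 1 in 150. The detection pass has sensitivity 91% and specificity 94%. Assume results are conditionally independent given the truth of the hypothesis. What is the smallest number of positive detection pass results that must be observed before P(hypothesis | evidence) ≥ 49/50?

4

Prior odds: (1/150) ÷ (149/150) = 1/149.
False-positive rate = 1 − 0.94 = 0.06; likelihood ratio of a positive = 0.91/0.06 = 91/6.
Target posterior odds = 0.98/0.02 = 49.
Require (91/6)ⁿ ≥ 49 ÷ (1/149) = 7301.
(91/6)³ = 753571/216 falls short of 7301 but (91/6)⁴ = 68574961/1296 reaches it, so n = 4.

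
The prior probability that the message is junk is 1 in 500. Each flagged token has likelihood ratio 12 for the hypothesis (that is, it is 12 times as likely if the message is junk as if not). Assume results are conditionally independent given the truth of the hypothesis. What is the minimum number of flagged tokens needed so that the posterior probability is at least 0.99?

5

Prior odds: 0.002 ÷ 0.998 = 1/499.
Likelihood ratio per flagged token = 12.
Target posterior odds = 0.99/0.01 = 99.
Require 12ⁿ ≥ 99 ÷ (1/499) = 49401.
12⁴ = 20736 falls short of 49401 but 12⁵ = 248832 reaches it, so n = 5.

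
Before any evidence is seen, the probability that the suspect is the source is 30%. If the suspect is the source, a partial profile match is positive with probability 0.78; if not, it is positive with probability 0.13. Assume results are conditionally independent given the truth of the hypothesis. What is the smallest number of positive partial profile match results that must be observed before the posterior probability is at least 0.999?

Prior odds: 0.3 ÷ 0.7 = 3/7.
Likelihood ratio of a positive = 0.78/0.13 = 6.
Target odds: 0.999 ÷ 0.001 = 999.
Require 6ⁿ ≥ 999 ÷ (3/7) = 2331.
6⁴ = 1296 falls short of 2331 but 6⁵ = 7776 reaches it, so n = 5.

5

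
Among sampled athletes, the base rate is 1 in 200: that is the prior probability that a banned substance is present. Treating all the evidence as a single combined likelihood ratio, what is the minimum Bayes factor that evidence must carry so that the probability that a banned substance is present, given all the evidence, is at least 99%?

19701

Prior odds = 0.005/0.995 = 1/199.
Target odds = 0.99/0.01 = 99.
Required Bayes factor = 99 ÷ (1/199) = 19701.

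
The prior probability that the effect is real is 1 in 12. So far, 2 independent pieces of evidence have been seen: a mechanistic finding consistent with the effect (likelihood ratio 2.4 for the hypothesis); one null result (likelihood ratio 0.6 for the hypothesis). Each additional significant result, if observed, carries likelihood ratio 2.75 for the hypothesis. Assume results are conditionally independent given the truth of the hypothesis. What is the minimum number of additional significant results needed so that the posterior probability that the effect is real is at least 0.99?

7

Prior odds = (1/12)/(11/12) = 1/11.
Combined Bayes factor of the evidence already in hand = 2.4 × 0.6 = 1.44.
Odds after that evidence = (1/11) × 1.44 = 36/275.
Target odds = 0.99/0.01 = 99.
Need 2.75ⁿ ≥ 99 ÷ (36/275) = 756.25.
2.75⁶ = 1771561/4096 falls short of 756.25 but 2.75⁷ = 19487171/16384 reaches it, so n = 7.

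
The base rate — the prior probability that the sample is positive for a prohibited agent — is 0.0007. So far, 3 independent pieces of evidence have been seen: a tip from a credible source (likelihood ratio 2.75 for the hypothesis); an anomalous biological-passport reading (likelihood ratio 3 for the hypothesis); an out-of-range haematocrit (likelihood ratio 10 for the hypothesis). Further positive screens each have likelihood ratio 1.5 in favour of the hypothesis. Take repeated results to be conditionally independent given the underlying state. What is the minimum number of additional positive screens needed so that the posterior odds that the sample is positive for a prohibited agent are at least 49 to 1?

Prior odds = 0.0007/0.9993 = 7/9993.
Combined Bayes factor of the evidence already in hand = 2.75 × 3 × 10 = 82.5.
Odds after that evidence = (7/9993) × 82.5 = 385/6662.
Target odds = 49.
Need 1.5ⁿ ≥ 49 ÷ (385/6662) = 46634/55.
1.5¹⁶ = 43046721/65536 falls short of 46634/55 but 1.5¹⁷ = 129140163/131072 reaches it, so n = 17.

17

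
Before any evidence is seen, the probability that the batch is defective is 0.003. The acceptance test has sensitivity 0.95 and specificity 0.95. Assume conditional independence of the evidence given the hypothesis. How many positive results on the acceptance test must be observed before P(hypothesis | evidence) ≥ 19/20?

Prior odds = 0.003/0.997 = 3/997.
False-positive rate = 1 − 0.95 = 0.05; likelihood ratio of a positive = 0.95/0.05 = 19.
Target posterior odds = 0.95/0.05 = 19.
Require 19ⁿ ≥ 19 ÷ (3/997) = 18943/3.
19² = 361 falls short of 18943/3 but 19³ = 6859 reaches it, so n = 3.

3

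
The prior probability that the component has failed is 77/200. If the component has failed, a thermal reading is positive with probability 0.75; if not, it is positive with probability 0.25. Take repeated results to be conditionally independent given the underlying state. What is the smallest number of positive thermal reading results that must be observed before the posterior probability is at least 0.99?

5

Prior odds: 0.385 ÷ 0.615 = 77/123.
Likelihood ratio of a positive = 0.75/0.25 = 3.
Target odds: 0.99 ÷ 0.01 = 99.
Need (77/123) × 3ⁿ ≥ 99, i.e. 3ⁿ ≥ 1107/7.
3⁴ = 81 falls short of 1107/7 but 3⁵ = 243 reaches it, so n = 5.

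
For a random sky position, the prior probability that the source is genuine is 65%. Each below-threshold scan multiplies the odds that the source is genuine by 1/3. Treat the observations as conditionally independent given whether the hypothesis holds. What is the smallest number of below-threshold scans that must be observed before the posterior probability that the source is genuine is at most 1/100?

Prior odds = 0.65/0.35 = 13/7.
Likelihood ratio per below-threshold scan = 1/3.
Target odds: 0.01 ÷ 0.99 = 1/99.
Require (1/3)ⁿ ≤ 1/99 ÷ (13/7) = 7/1287.
(1/3)⁴ = 1/81 is still above 7/1287 but (1/3)⁵ = 1/243 is at or below it, so n = 5.

5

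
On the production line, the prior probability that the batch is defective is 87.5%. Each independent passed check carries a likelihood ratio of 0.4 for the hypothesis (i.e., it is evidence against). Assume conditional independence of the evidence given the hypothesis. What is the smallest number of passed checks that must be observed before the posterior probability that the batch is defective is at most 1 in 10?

Prior odds: 0.875 ÷ 0.125 = 7.
Likelihood ratio per passed check = 0.4.
Target odds: 0.1 ÷ 0.9 = 1/9.
Require 0.4ⁿ ≤ 1/9 ÷ 7 = 1/63.
0.4⁴ = 0.0256 is still above 1/63 but 0.4⁵ = 0.01024 is at or below it, so n = 5.

5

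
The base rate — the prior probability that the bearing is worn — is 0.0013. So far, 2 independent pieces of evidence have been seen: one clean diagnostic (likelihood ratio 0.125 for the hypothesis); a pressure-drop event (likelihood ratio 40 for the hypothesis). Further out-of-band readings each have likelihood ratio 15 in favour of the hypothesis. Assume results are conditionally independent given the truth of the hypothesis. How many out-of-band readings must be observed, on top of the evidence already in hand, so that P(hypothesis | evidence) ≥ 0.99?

4

Prior odds = 0.0013/0.9987 = 13/9987.
Combined Bayes factor of the evidence already in hand = 0.125 × 40 = 5.
Odds after that evidence = (13/9987) × 5 = 65/9987.
Target odds = 0.99/0.01 = 99.
Need 15ⁿ ≥ 99 ÷ (65/9987) = 988713/65.
15³ = 3375 falls short of 988713/65 but 15⁴ = 50625 reaches it, so n = 4.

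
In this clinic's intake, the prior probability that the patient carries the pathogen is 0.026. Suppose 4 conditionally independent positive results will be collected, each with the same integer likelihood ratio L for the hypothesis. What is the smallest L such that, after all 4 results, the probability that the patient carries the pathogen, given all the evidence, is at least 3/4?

Prior odds = 0.026/0.974 = 13/487.
Target odds = 0.75/0.25 = 3.
Need L⁴ ≥ 3 ÷ (13/487) = 1461/13.
3⁴ = 81 < 1461/13 ≤ 256 = 4⁴, so L = 4.

4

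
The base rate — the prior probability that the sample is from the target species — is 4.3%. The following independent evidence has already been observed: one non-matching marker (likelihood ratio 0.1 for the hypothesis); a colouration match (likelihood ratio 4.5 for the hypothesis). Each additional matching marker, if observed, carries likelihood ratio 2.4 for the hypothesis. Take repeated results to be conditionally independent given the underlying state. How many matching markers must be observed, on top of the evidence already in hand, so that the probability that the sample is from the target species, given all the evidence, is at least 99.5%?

11

Prior odds = 0.043/0.957 = 43/957.
Combined Bayes factor of the evidence already in hand = 0.1 × 4.5 = 0.45.
Odds after that evidence = (43/957) × 0.45 = 129/6380.
Target odds = 0.995/0.005 = 199.
Need 2.4ⁿ ≥ 199 ÷ (129/6380) = 1269620/129.
2.4¹⁰ ≈6340.34 falls short of 1269620/129 but 2.4¹¹ ≈15216.8 reaches it, so n = 11.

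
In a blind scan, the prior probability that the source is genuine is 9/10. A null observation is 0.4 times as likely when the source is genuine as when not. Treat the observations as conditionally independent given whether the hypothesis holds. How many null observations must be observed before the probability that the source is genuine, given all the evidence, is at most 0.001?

10

Prior odds = 0.9/0.1 = 9.
Likelihood ratio per null observation = 0.4.
Target odds: 0.001 ÷ 0.999 = 1/999.
Need 9 × 0.4ⁿ ≤ 1/999, i.e. 0.4ⁿ ≤ 1/8991.
0.4⁹ = 512/1953125 is still above 1/8991 but 0.4¹⁰ = 1024/9765625 is at or below it, so n = 10.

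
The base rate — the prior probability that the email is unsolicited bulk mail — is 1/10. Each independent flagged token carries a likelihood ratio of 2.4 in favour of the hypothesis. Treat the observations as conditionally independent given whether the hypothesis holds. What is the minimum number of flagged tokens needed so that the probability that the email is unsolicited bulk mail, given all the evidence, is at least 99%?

Prior odds = 0.1/0.9 = 1/9.
Likelihood ratio per flagged token = 2.4.
Target posterior odds = 0.99/0.01 = 99.
Require 2.4ⁿ ≥ 99 ÷ (1/9) = 891.
2.4⁷ = 35831808/78125 falls short of 891 but 2.4⁸ = 429981696/390625 reaches it, so n = 8.

8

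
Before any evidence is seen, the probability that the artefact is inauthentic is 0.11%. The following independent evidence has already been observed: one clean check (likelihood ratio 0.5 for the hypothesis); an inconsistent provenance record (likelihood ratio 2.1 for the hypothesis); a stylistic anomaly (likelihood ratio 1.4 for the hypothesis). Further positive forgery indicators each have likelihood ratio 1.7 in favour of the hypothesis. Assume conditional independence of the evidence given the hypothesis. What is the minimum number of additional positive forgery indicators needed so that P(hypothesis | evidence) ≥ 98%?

Prior odds = 0.0011/0.9989 = 11/9989.
Combined Bayes factor of the evidence already in hand = 0.5 × 2.1 × 1.4 = 1.47.
Odds after that evidence = (11/9989) × 1.47 = 231/142700.
Target odds = 0.98/0.02 = 49.
Need 1.7ⁿ ≥ 49 ÷ (231/142700) = 998900/33.
1.7¹⁹ ≈23907.2 falls short of 998900/33 but 1.7²⁰ ≈40642.3 reaches it, so n = 20.

20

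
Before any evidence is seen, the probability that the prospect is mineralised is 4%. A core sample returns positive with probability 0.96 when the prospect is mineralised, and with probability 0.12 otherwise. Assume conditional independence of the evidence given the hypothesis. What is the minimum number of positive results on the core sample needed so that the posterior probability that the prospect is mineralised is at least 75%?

3

Prior odds = 0.04/0.96 = 1/24.
Likelihood ratio of a positive result = 0.96/0.12 = 8.
Target posterior odds = 0.75/0.25 = 3.
Need (1/24) × 8ⁿ ≥ 3, i.e. 8ⁿ ≥ 72.
8² = 64 falls short of 72 but 8³ = 512 reaches it, so n = 3.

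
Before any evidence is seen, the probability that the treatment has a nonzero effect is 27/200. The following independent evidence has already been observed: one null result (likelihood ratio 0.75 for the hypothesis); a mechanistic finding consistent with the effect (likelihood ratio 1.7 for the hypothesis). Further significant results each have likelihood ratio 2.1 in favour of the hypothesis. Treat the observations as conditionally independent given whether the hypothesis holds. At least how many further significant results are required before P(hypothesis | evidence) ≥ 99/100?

Prior odds = 0.135/0.865 = 27/173.
Combined Bayes factor of the evidence already in hand = 0.75 × 1.7 = 1.275.
Odds after that evidence = (27/173) × 1.275 = 1377/6920.
Target odds = 0.99/0.01 = 99.
Need 2.1ⁿ ≥ 99 ÷ (1377/6920) = 76120/153.
2.1⁸ ≈378.229 falls short of 76120/153 but 2.1⁹ ≈794.28 reaches it, so n = 9.

9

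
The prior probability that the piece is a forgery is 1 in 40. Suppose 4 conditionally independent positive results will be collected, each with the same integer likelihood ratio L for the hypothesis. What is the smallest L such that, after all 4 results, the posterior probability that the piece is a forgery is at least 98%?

Prior odds = 0.025/0.975 = 1/39.
Target odds = 0.98/0.02 = 49.
Need L⁴ ≥ 49 ÷ (1/39) = 1911.
6⁴ = 1296 < 1911 ≤ 2401 = 7⁴, so L = 7.

7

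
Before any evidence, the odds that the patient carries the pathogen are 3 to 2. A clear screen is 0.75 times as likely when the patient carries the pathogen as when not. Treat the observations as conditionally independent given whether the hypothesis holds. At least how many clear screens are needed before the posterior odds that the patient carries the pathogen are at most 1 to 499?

24

Prior odds = 1.5.
Likelihood ratio per clear screen = 0.75.
Target odds = 1/499.
Require 0.75ⁿ ≤ 1/499 ÷ 1.5 = 2/1497.
0.75²³ ≈0.00133786 is still above 2/1497 but 0.75²⁴ ≈0.00100339 is at or below it, so n = 24.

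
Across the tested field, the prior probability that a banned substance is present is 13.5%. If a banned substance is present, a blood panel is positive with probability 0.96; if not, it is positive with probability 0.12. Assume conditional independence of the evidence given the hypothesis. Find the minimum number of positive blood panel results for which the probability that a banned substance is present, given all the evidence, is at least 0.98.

Prior odds = 0.135/0.865 = 27/173.
Likelihood ratio of a positive = 0.96/0.12 = 8.
Target odds: 0.98 ÷ 0.02 = 49.
Require 8ⁿ ≥ 49 ÷ (27/173) = 8477/27.
8² = 64 falls short of 8477/27 but 8³ = 512 reaches it, so n = 3.

3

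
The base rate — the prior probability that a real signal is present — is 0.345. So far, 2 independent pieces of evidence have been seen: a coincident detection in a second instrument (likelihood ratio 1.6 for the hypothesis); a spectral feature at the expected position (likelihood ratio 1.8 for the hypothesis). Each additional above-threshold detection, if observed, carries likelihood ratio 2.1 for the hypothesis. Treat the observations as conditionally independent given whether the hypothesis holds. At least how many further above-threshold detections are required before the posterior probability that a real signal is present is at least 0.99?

6

Prior odds = 0.345/0.655 = 69/131.
Combined Bayes factor of the evidence already in hand = 1.6 × 1.8 = 2.88.
Odds after that evidence = (69/131) × 2.88 = 4968/3275.
Target odds = 0.99/0.01 = 99.
Need 2.1ⁿ ≥ 99 ÷ (4968/3275) = 36025/552.
2.1⁵ = 4084101/100000 falls short of 36025/552 but 2.1⁶ = 85766121/1000000 reaches it, so n = 6.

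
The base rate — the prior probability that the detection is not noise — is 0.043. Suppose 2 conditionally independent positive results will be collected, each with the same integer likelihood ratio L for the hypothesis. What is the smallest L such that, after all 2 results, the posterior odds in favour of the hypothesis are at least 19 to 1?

Prior odds = 0.043/0.957 = 43/957.
Target odds = 19.
Need L² ≥ 19 ÷ (43/957) = 18183/43.
20² = 400 < 18183/43 ≤ 441 = 21², so L = 21.

21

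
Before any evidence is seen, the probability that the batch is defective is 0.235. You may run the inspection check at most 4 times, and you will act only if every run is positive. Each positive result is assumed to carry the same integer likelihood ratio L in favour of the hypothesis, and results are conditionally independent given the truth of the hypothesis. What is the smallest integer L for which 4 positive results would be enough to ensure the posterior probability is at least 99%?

Prior odds = 0.235/0.765 = 47/153.
Target odds = 0.99/0.01 = 99.
Need L⁴ ≥ 99 ÷ (47/153) = 15147/47.
4⁴ = 256 < 15147/47 ≤ 625 = 5⁴, so L = 5.

5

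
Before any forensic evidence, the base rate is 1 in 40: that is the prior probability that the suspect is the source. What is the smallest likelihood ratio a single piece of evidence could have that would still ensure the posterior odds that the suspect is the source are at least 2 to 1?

Prior odds = 0.025/0.975 = 1/39.
Target odds = 2.
Required Bayes factor = 2 ÷ (1/39) = 78.

78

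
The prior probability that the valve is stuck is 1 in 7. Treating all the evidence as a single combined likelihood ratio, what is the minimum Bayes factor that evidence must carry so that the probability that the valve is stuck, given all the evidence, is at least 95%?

Prior odds = (1/7)/(6/7) = 1/6.
Target odds = 0.95/0.05 = 19.
Required Bayes factor = 19 ÷ (1/6) = 114.

114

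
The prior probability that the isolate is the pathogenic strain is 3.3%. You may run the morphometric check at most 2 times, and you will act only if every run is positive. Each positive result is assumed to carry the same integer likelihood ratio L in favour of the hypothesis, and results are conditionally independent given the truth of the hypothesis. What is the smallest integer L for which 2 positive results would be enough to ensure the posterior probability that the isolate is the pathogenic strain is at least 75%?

Prior odds = 0.033/0.967 = 33/967.
Target odds = 0.75/0.25 = 3.
Need L² ≥ 3 ÷ (33/967) = 967/11.
9² = 81 < 967/11 ≤ 100 = 10², so L = 10.

10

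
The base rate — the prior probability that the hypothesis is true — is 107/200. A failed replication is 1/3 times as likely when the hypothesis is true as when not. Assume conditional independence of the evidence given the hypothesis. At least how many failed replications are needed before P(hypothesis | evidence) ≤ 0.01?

5

Prior odds = 0.535/0.465 = 107/93.
Likelihood ratio per failed replication = 1/3.
Target odds: 0.01 ÷ 0.99 = 1/99.
Need (107/93) × (1/3)ⁿ ≤ 1/99, i.e. (1/3)ⁿ ≤ 31/3531.
(1/3)⁴ = 1/81 is still above 31/3531 but (1/3)⁵ = 1/243 is at or below it, so n = 5.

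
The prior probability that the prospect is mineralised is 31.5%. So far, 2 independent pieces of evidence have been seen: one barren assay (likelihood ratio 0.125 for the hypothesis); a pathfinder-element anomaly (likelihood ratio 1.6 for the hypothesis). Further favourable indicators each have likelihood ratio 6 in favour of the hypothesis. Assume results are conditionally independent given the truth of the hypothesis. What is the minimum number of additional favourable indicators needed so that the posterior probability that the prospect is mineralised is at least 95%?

Prior odds = 0.315/0.685 = 63/137.
Combined Bayes factor of the evidence already in hand = 0.125 × 1.6 = 0.2.
Odds after that evidence = (63/137) × 0.2 = 63/685.
Target odds = 0.95/0.05 = 19.
Need 6ⁿ ≥ 19 ÷ (63/685) = 13015/63.
6² = 36 falls short of 13015/63 but 6³ = 216 reaches it, so n = 3.

3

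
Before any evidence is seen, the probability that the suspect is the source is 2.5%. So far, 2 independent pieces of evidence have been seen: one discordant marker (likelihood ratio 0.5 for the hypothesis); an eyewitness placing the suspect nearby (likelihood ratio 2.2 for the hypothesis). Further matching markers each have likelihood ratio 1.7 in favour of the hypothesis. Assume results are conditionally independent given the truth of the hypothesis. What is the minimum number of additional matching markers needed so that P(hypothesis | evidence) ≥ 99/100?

Prior odds = 0.025/0.975 = 1/39.
Combined Bayes factor of the evidence already in hand = 0.5 × 2.2 = 1.1.
Odds after that evidence = (1/39) × 1.1 = 11/390.
Target odds = 0.99/0.01 = 99.
Need 1.7ⁿ ≥ 99 ÷ (11/390) = 3510.
1.7¹⁵ ≈2862.42 falls short of 3510 but 1.7¹⁶ ≈4866.12 reaches it, so n = 16.

16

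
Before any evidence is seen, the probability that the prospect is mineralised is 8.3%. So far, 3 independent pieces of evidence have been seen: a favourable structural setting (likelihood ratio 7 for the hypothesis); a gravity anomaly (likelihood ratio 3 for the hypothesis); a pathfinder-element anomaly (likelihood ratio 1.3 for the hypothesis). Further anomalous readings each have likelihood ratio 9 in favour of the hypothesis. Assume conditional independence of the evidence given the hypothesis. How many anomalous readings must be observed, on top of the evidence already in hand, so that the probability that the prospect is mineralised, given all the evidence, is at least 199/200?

Prior odds = 0.083/0.917 = 83/917.
Combined Bayes factor of the evidence already in hand = 7 × 3 × 1.3 = 27.3.
Odds after that evidence = (83/917) × 27.3 = 3237/1310.
Target odds = 0.995/0.005 = 199.
Need 9ⁿ ≥ 199 ÷ (3237/1310) = 260690/3237.
9¹ = 9 falls short of 260690/3237 but 9² = 81 reaches it, so n = 2.

2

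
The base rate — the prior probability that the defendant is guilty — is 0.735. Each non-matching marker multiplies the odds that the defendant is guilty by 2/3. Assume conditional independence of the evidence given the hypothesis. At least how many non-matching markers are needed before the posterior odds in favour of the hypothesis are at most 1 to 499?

Prior odds: 0.735 ÷ 0.265 = 147/53.
Likelihood ratio per non-matching marker = 2/3.
Target odds = 1/499.
Need (147/53) × (2/3)ⁿ ≤ 1/499, i.e. (2/3)ⁿ ≤ 53/73353.
(2/3)¹⁷ = 131072/129140163 is still above 53/73353 but (2/3)¹⁸ = 262144/387420489 is at or below it, so n = 18.

18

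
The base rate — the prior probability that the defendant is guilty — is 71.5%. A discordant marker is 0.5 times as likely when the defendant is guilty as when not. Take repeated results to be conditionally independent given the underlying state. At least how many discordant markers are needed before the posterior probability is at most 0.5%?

Prior odds = 0.715/0.285 = 143/57.
Likelihood ratio per discordant marker = 0.5.
Target odds: 0.005 ÷ 0.995 = 1/199.
Need (143/57) × 0.5ⁿ ≤ 1/199, i.e. 0.5ⁿ ≤ 57/28457.
0.5⁸ = 0.00390625 is still above 57/28457 but 0.5⁹ = 0.001953125 is at or below it, so n = 9.

9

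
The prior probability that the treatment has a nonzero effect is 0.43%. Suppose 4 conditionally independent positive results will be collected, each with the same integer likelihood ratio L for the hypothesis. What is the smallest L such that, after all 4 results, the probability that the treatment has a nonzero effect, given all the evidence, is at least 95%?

9

Prior odds = 0.0043/0.9957 = 43/9957.
Target odds = 0.95/0.05 = 19.
Need L⁴ ≥ 19 ÷ (43/9957) = 189183/43.
8⁴ = 4096 < 189183/43 ≤ 6561 = 9⁴, so L = 9.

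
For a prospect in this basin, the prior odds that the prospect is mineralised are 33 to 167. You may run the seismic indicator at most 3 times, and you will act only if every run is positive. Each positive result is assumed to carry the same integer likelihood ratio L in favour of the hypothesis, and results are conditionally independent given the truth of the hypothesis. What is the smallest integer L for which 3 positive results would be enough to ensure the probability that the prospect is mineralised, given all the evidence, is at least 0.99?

Prior odds = 33/167.
Target odds = 0.99/0.01 = 99.
Need L³ ≥ 99 ÷ (33/167) = 501.
7³ = 343 < 501 ≤ 512 = 8³, so L = 8.

8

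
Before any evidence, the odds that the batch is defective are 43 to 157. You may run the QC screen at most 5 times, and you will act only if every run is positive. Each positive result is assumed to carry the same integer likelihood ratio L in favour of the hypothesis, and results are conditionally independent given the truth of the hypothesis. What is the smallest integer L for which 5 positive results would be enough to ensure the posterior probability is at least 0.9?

3

Prior odds = 43/157.
Target odds = 0.9/0.1 = 9.
Need L⁵ ≥ 9 ÷ (43/157) = 1413/43.
2⁵ = 32 < 1413/43 ≤ 243 = 3⁵, so L = 3.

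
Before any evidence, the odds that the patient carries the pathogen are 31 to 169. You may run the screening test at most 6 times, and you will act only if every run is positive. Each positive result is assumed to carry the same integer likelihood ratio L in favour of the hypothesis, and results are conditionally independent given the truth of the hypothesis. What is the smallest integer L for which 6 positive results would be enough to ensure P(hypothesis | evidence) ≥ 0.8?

Prior odds = 31/169.
Target odds = 0.8/0.2 = 4.
Need L⁶ ≥ 4 ÷ (31/169) = 676/31.
1⁶ = 1 < 676/31 ≤ 64 = 2⁶, so L = 2.

2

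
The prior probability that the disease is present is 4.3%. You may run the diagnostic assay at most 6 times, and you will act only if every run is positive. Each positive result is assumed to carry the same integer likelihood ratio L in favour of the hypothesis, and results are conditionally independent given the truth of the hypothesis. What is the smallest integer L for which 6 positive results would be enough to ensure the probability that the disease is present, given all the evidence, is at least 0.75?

Prior odds = 0.043/0.957 = 43/957.
Target odds = 0.75/0.25 = 3.
Need L⁶ ≥ 3 ÷ (43/957) = 2871/43.
2⁶ = 64 < 2871/43 ≤ 729 = 3⁶, so L = 3.

3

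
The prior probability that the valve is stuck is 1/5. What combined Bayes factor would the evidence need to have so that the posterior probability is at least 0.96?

96

Prior odds = 0.2/0.8 = 0.25.
Target odds = 0.96/0.04 = 24.
Required Bayes factor = 24 ÷ 0.25 = 96.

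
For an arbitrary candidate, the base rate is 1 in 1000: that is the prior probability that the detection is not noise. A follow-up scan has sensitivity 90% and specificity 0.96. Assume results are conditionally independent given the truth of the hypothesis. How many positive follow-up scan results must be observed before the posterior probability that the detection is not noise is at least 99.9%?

5

Prior odds: 0.001 ÷ 0.999 = 1/999.
False-positive rate = 1 − 0.96 = 0.04; likelihood ratio of a positive = 0.9/0.04 = 22.5.
Target posterior odds = 0.999/0.001 = 999.
Require 22.5ⁿ ≥ 999 ÷ (1/999) = 998001.
22.5⁴ = 256289.0625 falls short of 998001 but 22.5⁵ = 184528125/32 reaches it, so n = 5.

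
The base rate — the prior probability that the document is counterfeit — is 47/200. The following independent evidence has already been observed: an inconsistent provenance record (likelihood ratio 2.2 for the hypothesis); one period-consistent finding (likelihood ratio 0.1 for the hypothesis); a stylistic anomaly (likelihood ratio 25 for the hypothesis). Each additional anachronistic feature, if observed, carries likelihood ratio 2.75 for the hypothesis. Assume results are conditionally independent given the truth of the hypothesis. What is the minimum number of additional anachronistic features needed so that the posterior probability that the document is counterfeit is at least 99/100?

Prior odds = 0.235/0.765 = 47/153.
Combined Bayes factor of the evidence already in hand = 2.2 × 0.1 × 25 = 5.5.
Odds after that evidence = (47/153) × 5.5 = 517/306.
Target odds = 0.99/0.01 = 99.
Need 2.75ⁿ ≥ 99 ÷ (517/306) = 2754/47.
2.75⁴ = 57.19140625 falls short of 2754/47 but 2.75⁵ = 161051/1024 reaches it, so n = 5.

5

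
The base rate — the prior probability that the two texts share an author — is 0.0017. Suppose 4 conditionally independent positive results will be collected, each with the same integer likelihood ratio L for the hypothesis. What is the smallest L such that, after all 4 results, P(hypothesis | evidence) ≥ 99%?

16

Prior odds = 0.0017/0.9983 = 17/9983.
Target odds = 0.99/0.01 = 99.
Need L⁴ ≥ 99 ÷ (17/9983) = 988317/17.
15⁴ = 50625 < 988317/17 ≤ 65536 = 16⁴, so L = 16.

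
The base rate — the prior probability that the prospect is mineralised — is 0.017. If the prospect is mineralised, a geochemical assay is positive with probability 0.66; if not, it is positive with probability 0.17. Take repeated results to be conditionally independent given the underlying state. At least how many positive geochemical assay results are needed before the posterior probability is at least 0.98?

6

Prior odds = 0.017/0.983 = 17/983.
Likelihood ratio of a positive = 0.66/0.17 = 66/17.
Target posterior odds = 0.98/0.02 = 49.
Require (66/17)ⁿ ≥ 49 ÷ (17/983) = 48167/17.
(66/17)⁵ ≈882.013 falls short of 48167/17 but (66/17)⁶ ≈3424.29 reaches it, so n = 6.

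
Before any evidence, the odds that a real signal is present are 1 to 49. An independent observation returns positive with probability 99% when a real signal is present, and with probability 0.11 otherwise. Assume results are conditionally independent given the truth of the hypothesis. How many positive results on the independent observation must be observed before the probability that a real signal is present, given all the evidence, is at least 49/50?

4

Prior odds = 1/49.
Likelihood ratio of a positive result = 0.99/0.11 = 9.
Target odds: 0.98 ÷ 0.02 = 49.
Require 9ⁿ ≥ 49 ÷ (1/49) = 2401.
9³ = 729 falls short of 2401 but 9⁴ = 6561 reaches it, so n = 4.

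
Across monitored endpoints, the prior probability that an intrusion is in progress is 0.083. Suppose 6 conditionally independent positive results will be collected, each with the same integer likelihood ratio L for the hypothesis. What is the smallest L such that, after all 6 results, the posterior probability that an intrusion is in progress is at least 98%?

Prior odds = 0.083/0.917 = 83/917.
Target odds = 0.98/0.02 = 49.
Need L⁶ ≥ 49 ÷ (83/917) = 44933/83.
2⁶ = 64 < 44933/83 ≤ 729 = 3⁶, so L = 3.

3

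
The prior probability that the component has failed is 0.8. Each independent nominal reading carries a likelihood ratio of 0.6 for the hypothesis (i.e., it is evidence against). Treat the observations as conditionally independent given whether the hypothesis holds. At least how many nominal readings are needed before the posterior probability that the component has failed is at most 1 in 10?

Prior odds = 0.8/0.2 = 4.
Likelihood ratio per nominal reading = 0.6.
Target odds: 0.1 ÷ 0.9 = 1/9.
Require 0.6ⁿ ≤ 1/9 ÷ 4 = 1/36.
0.6⁷ = 2187/78125 is still above 1/36 but 0.6⁸ = 6561/390625 is at or below it, so n = 8.

8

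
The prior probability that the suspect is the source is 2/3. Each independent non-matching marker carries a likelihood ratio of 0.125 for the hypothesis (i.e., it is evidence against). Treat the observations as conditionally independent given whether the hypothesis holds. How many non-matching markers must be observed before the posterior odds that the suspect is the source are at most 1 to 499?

4

Prior odds = (2/3)/(1/3) = 2.
Likelihood ratio per non-matching marker = 0.125.
Target odds = 1/499.
Require 0.125ⁿ ≤ 1/499 ÷ 2 = 1/998.
0.125³ = 0.001953125 is still above 1/998 but 0.125⁴ = 1/4096 is at or below it, so n = 4.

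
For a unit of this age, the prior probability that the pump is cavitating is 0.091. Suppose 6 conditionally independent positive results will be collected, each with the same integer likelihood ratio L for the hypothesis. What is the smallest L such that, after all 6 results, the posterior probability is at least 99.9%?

5

Prior odds = 0.091/0.909 = 91/909.
Target odds = 0.999/0.001 = 999.
Need L⁶ ≥ 999 ÷ (91/909) = 908091/91.
4⁶ = 4096 < 908091/91 ≤ 15625 = 5⁶, so L = 5.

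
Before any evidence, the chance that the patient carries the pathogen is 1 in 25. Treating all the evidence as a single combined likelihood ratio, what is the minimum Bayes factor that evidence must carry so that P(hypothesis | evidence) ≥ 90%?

216

Prior odds = 0.04/0.96 = 1/24.
Target odds = 0.9/0.1 = 9.
Required Bayes factor = 9 ÷ (1/24) = 216.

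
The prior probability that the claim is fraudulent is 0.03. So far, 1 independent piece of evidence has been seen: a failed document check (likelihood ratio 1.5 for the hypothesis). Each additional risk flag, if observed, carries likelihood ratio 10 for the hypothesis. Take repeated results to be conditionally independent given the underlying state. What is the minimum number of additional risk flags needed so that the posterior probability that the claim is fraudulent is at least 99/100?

Prior odds = 0.03/0.97 = 3/97.
Bayes factor of the evidence already in hand = 1.5.
Odds after that evidence = (3/97) × 1.5 = 9/194.
Target odds = 0.99/0.01 = 99.
Need 10ⁿ ≥ 99 ÷ (9/194) = 2134.
10³ = 1000 falls short of 2134 but 10⁴ = 10000 reaches it, so n = 4.

4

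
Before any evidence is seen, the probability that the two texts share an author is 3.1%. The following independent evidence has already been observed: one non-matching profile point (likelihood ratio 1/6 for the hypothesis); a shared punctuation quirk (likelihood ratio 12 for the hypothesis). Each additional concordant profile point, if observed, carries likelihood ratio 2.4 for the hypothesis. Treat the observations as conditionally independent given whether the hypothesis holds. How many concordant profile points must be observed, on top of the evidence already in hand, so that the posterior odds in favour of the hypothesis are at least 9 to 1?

6

Prior odds = 0.031/0.969 = 31/969.
Combined Bayes factor of the evidence already in hand = (1/6) × 12 = 2.
Odds after that evidence = (31/969) × 2 = 62/969.
Target odds = 9.
Need 2.4ⁿ ≥ 9 ÷ (62/969) = 8721/62.
2.4⁵ = 79.62624 falls short of 8721/62 but 2.4⁶ = 2985984/15625 reaches it, so n = 6.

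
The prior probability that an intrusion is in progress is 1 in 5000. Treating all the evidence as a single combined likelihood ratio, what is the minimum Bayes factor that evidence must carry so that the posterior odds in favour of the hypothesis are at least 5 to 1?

24995

Prior odds = 0.0002/0.9998 = 1/4999.
Target odds = 5.
Required Bayes factor = 5 ÷ (1/4999) = 24995.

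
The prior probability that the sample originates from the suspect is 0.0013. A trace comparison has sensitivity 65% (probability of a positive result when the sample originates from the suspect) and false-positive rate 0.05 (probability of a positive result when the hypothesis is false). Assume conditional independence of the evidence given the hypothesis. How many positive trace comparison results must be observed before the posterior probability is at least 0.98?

Prior odds: 0.0013 ÷ 0.9987 = 13/9987.
Likelihood ratio of a positive result = 0.65/0.05 = 13.
Target posterior odds = 0.98/0.02 = 49.
Need (13/9987) × 13ⁿ ≥ 49, i.e. 13ⁿ ≥ 489363/13.
13⁴ = 28561 falls short of 489363/13 but 13⁵ = 371293 reaches it, so n = 5.

5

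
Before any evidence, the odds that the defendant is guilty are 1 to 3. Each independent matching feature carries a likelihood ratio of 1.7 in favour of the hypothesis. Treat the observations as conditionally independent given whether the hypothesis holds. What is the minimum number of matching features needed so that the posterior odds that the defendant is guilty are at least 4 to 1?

5

Prior odds = 1/3.
Likelihood ratio per matching feature = 1.7.
Target odds = 4.
Need (1/3) × 1.7ⁿ ≥ 4, i.e. 1.7ⁿ ≥ 12.
1.7⁴ = 8.3521 falls short of 12 but 1.7⁵ = 1419857/100000 reaches it, so n = 5.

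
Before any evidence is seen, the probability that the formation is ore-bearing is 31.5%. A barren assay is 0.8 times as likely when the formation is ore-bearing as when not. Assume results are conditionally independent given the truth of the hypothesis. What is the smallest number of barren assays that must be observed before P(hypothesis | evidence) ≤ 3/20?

5

Prior odds = 0.315/0.685 = 63/137.
Likelihood ratio per barren assay = 0.8.
Target posterior odds = 0.15/0.85 = 3/17.
Require 0.8ⁿ ≤ 3/17 ÷ (63/137) = 137/357.
0.8⁴ = 0.4096 is still above 137/357 but 0.8⁵ = 0.32768 is at or below it, so n = 5.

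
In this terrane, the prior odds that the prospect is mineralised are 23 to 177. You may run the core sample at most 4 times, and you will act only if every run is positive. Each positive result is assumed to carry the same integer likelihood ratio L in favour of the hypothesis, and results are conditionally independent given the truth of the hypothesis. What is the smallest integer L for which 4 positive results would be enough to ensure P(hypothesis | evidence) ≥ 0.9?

3

Prior odds = 23/177.
Target odds = 0.9/0.1 = 9.
Need L⁴ ≥ 9 ÷ (23/177) = 1593/23.
2⁴ = 16 < 1593/23 ≤ 81 = 3⁴, so L = 3.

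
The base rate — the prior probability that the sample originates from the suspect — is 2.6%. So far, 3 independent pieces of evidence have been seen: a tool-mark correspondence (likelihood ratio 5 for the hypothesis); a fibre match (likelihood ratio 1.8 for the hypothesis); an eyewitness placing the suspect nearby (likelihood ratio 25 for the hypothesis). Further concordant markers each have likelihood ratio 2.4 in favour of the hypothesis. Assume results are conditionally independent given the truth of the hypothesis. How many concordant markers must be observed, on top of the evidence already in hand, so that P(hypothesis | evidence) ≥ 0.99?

Prior odds = 0.026/0.974 = 13/487.
Combined Bayes factor of the evidence already in hand = 5 × 1.8 × 25 = 225.
Odds after that evidence = (13/487) × 225 = 2925/487.
Target odds = 0.99/0.01 = 99.
Need 2.4ⁿ ≥ 99 ÷ (2925/487) = 5357/325.
2.4³ = 13.824 falls short of 5357/325 but 2.4⁴ = 33.1776 reaches it, so n = 4.

4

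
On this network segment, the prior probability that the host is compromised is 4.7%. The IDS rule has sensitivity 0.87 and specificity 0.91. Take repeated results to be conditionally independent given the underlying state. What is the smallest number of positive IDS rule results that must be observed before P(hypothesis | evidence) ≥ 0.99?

4

Prior odds = 0.047/0.953 = 47/953.
False-positive rate = 1 − 0.91 = 0.09; likelihood ratio of a positive = 0.87/0.09 = 29/3.
Target posterior odds = 0.99/0.01 = 99.
Require (29/3)ⁿ ≥ 99 ÷ (47/953) = 94347/47.
(29/3)³ = 24389/27 falls short of 94347/47 but (29/3)⁴ = 707281/81 reaches it, so n = 4.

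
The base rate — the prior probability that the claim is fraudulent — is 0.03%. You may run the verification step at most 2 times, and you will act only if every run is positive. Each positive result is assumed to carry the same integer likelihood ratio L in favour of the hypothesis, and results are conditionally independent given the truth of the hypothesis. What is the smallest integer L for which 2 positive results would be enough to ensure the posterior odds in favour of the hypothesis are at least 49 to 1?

Prior odds = 0.0003/0.9997 = 3/9997.
Target odds = 49.
Need L² ≥ 49 ÷ (3/9997) = 489853/3.
404² = 163216 < 489853/3 ≤ 164025 = 405², so L = 405.

405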